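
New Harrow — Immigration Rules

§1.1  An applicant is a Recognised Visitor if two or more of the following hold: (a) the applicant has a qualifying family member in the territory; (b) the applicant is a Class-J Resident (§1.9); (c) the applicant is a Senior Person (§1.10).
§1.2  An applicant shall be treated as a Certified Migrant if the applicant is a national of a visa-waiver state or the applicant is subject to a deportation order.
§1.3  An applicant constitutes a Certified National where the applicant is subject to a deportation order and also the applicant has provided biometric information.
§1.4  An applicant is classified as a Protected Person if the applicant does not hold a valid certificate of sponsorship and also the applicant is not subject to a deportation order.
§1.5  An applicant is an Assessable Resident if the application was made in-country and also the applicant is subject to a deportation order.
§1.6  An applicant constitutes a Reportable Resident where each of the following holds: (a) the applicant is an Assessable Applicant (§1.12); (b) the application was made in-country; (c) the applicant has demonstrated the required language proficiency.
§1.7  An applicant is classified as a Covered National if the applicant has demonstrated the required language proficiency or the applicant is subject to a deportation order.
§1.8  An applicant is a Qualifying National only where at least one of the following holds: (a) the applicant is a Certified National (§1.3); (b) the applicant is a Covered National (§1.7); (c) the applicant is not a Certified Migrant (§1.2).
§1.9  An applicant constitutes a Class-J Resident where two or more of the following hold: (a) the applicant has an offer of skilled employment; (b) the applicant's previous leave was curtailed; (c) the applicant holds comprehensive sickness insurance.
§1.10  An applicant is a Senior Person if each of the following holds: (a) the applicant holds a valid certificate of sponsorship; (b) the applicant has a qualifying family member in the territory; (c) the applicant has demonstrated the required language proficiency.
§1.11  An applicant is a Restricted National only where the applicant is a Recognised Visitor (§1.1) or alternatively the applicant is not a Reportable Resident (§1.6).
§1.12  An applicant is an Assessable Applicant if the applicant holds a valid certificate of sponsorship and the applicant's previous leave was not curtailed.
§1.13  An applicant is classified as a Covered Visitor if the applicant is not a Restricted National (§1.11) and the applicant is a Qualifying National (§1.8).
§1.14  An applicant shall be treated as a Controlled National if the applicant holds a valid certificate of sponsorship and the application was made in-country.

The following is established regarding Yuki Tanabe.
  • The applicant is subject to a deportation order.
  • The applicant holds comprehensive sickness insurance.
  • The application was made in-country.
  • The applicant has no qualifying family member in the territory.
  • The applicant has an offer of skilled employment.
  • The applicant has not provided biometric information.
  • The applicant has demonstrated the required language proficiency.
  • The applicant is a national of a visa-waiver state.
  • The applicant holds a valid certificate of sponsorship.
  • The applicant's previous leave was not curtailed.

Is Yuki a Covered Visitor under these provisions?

Yes

Under §1.9: the applicant has an offer of skilled employment? yes; the applicant's previous leave was curtailed? no; the applicant holds comprehensive sickness insurance? yes — 2 of 3 hold (need ≥2) → satisfied.
Under §1.10: the applicant holds a valid certificate of sponsorship? yes; and the applicant has a qualifying family member in the territory? no; and the applicant has demonstrated the required language proficiency? yes. So the applicant is not a Senior Person.
Under §1.1: the applicant has a qualifying family member in the territory? no; Class-J Resident (§1.9)? yes; Senior Person (§1.10)? no — 1 of 3 hold (need ≥2) → not satisfied.
Under §1.12: the applicant holds a valid certificate of sponsorship? yes; and the applicant's previous leave was not curtailed? yes. So the applicant is an Assessable Applicant.
Under §1.6: Assessable Applicant (§1.12)? yes; and the application was made in-country? yes; and the applicant has demonstrated the required language proficiency? yes. So the applicant is a Reportable Resident.
Under §1.11: Recognised Visitor (§1.1)? no; or not a Reportable Resident (§1.6)? no. So the applicant is not a Restricted National.
Under §1.3: the applicant is subject to a deportation order? yes; and the applicant has provided biometric information? no. So the applicant is not a Certified National.
Under §1.7: the applicant has demonstrated the required language proficiency? yes; or the applicant is subject to a deportation order? yes. So the applicant is a Covered National.
Under §1.2: the applicant is a national of a visa-waiver state? yes; or the applicant is subject to a deportation order? yes. So the applicant is a Certified Migrant.
Under §1.8: Certified National (§1.3)? no; or Covered National (§1.7)? yes; or not a Certified Migrant (§1.2)? no. So the applicant is a Qualifying National.
Under §1.13: not a Restricted National (§1.11)? yes; and Qualifying National (§1.8)? yes. So the applicant is a Covered Visitor.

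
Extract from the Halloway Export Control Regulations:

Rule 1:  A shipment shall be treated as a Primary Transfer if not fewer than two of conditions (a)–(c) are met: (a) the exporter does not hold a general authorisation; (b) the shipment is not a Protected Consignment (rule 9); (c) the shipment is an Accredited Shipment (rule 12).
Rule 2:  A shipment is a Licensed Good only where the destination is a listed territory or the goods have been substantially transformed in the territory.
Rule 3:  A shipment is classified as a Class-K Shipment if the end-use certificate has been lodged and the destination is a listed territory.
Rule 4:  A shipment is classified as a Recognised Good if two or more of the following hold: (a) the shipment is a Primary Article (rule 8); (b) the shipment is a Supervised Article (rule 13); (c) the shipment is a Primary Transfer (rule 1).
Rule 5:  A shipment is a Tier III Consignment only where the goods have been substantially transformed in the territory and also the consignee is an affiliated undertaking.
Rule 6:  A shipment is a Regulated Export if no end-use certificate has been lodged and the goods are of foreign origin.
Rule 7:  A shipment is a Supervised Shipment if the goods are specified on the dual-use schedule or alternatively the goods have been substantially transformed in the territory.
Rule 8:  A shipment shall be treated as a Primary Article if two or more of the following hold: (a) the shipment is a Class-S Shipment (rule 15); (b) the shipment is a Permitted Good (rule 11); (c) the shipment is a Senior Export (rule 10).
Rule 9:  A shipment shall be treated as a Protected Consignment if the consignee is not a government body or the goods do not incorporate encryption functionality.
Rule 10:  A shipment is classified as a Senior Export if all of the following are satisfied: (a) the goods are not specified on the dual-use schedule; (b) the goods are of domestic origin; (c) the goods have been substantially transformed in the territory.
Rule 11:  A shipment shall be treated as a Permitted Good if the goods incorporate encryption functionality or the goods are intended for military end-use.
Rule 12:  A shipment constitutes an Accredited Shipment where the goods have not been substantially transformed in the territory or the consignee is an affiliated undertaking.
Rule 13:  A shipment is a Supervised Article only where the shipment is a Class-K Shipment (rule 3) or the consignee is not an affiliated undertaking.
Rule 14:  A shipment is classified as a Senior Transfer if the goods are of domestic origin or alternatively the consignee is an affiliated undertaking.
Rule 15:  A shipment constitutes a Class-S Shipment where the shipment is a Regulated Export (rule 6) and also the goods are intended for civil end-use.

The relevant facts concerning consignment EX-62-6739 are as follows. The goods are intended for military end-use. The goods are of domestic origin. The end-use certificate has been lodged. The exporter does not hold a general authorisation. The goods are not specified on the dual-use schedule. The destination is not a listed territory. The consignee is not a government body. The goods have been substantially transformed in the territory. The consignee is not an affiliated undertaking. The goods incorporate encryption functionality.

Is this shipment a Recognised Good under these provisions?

Yes

Under rule 6: no end-use certificate has been lodged? no; and the goods are of foreign origin? no. So the shipment is not a Regulated Export.
Under rule 15: Regulated Export (rule 6)? no; and the goods are intended for civil end-use? no. So the shipment is not a Class-S Shipment.
Under rule 11: the goods incorporate encryption functionality? yes; or the goods are intended for military end-use? yes. So the shipment is a Permitted Good.
Under rule 10: the goods are not specified on the dual-use schedule? yes; and the goods are of domestic origin? yes; and the goods have been substantially transformed in the territory? yes. So the shipment is a Senior Export.
Under rule 8: Class-S Shipment (rule 15)? no; Permitted Good (rule 11)? yes; Senior Export (rule 10)? yes — 2 of 3 hold (need ≥2) → satisfied.
Under rule 3: the end-use certificate has been lodged? yes; and the destination is a listed territory? no. So the shipment is not a Class-K Shipment.
Under rule 13: Class-K Shipment (rule 3)? no; or the consignee is not an affiliated undertaking? yes. So the shipment is a Supervised Article.
Under rule 9: the consignee is not a government body? yes; or the goods do not incorporate encryption functionality? no. So the shipment is a Protected Consignment.
Under rule 12: the goods have not been substantially transformed in the territory? no; or the consignee is an affiliated undertaking? no. So the shipment is not an Accredited Shipment.
Under rule 1: the exporter does not hold a general authorisation? yes; not a Protected Consignment (rule 9)? no; Accredited Shipment (rule 12)? no — 1 of 3 hold (need ≥2) → not satisfied.
Under rule 4: Primary Article (rule 8)? yes; Supervised Article (rule 13)? yes; Primary Transfer (rule 1)? no — 2 of 3 hold (need ≥2) → satisfied.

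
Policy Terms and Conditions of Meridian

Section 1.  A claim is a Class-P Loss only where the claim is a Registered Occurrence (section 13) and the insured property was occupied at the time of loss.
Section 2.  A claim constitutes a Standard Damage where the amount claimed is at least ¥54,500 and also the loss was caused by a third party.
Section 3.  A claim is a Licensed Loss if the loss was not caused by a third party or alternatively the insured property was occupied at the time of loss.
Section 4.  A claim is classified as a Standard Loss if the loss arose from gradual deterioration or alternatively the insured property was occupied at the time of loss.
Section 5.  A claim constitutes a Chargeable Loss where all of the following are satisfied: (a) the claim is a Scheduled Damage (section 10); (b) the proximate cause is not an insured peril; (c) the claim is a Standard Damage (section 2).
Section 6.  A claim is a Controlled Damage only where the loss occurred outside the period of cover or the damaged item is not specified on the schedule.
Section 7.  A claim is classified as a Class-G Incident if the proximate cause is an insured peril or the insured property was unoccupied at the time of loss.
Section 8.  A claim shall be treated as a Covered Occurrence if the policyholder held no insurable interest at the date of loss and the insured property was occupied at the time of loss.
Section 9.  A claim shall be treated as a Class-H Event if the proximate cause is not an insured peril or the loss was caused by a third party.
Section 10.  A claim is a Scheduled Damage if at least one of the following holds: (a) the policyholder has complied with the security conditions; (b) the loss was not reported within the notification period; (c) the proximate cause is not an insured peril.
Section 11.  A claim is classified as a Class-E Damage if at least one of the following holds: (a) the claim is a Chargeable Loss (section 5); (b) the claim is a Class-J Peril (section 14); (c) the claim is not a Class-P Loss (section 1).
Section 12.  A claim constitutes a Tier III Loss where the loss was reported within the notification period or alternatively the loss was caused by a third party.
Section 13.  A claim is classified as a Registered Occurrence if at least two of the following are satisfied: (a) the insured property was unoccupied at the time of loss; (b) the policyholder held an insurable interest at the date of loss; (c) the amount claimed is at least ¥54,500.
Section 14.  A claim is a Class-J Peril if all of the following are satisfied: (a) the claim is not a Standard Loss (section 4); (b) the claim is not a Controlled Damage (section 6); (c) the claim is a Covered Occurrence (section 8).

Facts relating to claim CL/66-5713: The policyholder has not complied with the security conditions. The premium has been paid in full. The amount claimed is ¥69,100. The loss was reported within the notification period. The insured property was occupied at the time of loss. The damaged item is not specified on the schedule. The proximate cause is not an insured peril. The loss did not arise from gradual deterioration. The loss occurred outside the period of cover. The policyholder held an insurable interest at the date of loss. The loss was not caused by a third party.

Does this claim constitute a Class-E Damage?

No

section 10 — Scheduled Damage: [the policyholder has complied with the security conditions? no] OR [the loss was not reported within the notification period? no] OR [the proximate cause is not an insured peril? yes] → satisfied.
section 2 — Standard Damage: [amount claimed: ¥69,100 ≥ ¥54,500? yes] AND [the loss was caused by a third party? no] → not satisfied.
section 5 — Chargeable Loss: [Scheduled Damage (section 10)? yes] AND [the proximate cause is not an insured peril? yes] AND [Standard Damage (section 2)? no] → not satisfied.
section 4 — Standard Loss: [the loss arose from gradual deterioration? no] OR [the insured property was occupied at the time of loss? yes] → satisfied.
section 6 — Controlled Damage: [the loss occurred outside the period of cover? yes] OR [the damaged item is not specified on the schedule? yes] → satisfied.
section 8 — Covered Occurrence: [the policyholder held no insurable interest at the date of loss? no] AND [the insured property was occupied at the time of loss? yes] → not satisfied.
section 14 — Class-J Peril: [not a Standard Loss (section 4)? no] AND [not a Controlled Damage (section 6)? no] AND [Covered Occurrence (section 8)? no] → not satisfied.
section 13 — Registered Occurrence: the insured property was unoccupied at the time of loss? no; the policyholder held an insurable interest at the date of loss? yes; amount claimed: ¥69,100 ≥ ¥54,500? yes — 2 of 3 hold (need ≥2) → satisfied.
section 1 — Class-P Loss: [Registered Occurrence (section 13)? yes] AND [the insured property was occupied at the time of loss? yes] → satisfied.
section 11 — Class-E Damage: [Chargeable Loss (section 5)? no] OR [Class-J Peril (section 14)? no] OR [not a Class-P Loss (section 1)? no] → not satisfied.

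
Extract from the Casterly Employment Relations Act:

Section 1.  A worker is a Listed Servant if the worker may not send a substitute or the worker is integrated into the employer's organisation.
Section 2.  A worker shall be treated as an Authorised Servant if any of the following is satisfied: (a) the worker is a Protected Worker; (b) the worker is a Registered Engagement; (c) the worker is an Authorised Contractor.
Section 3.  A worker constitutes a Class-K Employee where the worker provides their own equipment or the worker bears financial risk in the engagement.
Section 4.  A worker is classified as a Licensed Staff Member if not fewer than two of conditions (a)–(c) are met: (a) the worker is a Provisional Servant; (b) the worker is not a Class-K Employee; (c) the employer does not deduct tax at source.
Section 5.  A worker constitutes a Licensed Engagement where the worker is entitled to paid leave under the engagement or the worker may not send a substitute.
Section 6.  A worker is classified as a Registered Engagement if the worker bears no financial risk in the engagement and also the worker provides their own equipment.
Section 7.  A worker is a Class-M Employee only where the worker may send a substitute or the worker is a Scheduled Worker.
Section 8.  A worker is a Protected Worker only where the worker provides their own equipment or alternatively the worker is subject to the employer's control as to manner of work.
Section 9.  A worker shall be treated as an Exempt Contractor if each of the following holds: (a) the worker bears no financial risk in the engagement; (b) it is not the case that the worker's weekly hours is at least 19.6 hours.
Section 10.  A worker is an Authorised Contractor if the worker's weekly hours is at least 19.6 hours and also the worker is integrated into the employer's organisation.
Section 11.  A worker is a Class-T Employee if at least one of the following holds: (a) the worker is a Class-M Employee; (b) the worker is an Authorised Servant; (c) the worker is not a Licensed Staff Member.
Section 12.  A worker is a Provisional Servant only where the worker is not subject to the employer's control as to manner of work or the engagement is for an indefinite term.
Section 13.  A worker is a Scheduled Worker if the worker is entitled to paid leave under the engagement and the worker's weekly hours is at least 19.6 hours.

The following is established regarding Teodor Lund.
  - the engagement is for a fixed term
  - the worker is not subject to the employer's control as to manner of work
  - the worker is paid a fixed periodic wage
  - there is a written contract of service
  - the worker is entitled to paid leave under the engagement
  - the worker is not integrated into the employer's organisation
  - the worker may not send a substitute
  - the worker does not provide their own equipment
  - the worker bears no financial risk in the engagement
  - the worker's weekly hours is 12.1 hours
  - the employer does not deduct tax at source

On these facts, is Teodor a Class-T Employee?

Under section 13: the worker is entitled to paid leave under the engagement? yes; and worker's weekly hours: 12.1 hours ≥ 19.6 hours? no. So the worker is not a Scheduled Worker.
Under section 7: the worker may send a substitute? no; or Scheduled Worker (section 13)? no. So the worker is not a Class-M Employee.
Under section 8: the worker provides their own equipment? no; or the worker is subject to the employer's control as to manner of work? no. So the worker is not a Protected Worker.
Under section 6: the worker bears no financial risk in the engagement? yes; and the worker provides their own equipment? no. So the worker is not a Registered Engagement.
Under section 10: worker's weekly hours: 12.1 hours ≥ 19.6 hours? no; and the worker is integrated into the employer's organisation? no. So the worker is not an Authorised Contractor.
Under section 2: Protected Worker (section 8)? no; or Registered Engagement (section 6)? no; or Authorised Contractor (section 10)? no. So the worker is not an Authorised Servant.
Under section 12: the worker is not subject to the employer's control as to manner of work? yes; or the engagement is for an indefinite term? no. So the worker is a Provisional Servant.
Under section 3: the worker provides their own equipment? no; or the worker bears financial risk in the engagement? no. So the worker is not a Class-K Employee.
Under section 4: Provisional Servant (section 12)? yes; not a Class-K Employee (section 3)? yes; the employer does not deduct tax at source? yes — 3 of 3 hold (need ≥2) → satisfied.
Under section 11: Class-M Employee (section 7)? no; or Authorised Servant (section 2)? no; or not a Licensed Staff Member (section 4)? no. So the worker is not a Class-T Employee.

No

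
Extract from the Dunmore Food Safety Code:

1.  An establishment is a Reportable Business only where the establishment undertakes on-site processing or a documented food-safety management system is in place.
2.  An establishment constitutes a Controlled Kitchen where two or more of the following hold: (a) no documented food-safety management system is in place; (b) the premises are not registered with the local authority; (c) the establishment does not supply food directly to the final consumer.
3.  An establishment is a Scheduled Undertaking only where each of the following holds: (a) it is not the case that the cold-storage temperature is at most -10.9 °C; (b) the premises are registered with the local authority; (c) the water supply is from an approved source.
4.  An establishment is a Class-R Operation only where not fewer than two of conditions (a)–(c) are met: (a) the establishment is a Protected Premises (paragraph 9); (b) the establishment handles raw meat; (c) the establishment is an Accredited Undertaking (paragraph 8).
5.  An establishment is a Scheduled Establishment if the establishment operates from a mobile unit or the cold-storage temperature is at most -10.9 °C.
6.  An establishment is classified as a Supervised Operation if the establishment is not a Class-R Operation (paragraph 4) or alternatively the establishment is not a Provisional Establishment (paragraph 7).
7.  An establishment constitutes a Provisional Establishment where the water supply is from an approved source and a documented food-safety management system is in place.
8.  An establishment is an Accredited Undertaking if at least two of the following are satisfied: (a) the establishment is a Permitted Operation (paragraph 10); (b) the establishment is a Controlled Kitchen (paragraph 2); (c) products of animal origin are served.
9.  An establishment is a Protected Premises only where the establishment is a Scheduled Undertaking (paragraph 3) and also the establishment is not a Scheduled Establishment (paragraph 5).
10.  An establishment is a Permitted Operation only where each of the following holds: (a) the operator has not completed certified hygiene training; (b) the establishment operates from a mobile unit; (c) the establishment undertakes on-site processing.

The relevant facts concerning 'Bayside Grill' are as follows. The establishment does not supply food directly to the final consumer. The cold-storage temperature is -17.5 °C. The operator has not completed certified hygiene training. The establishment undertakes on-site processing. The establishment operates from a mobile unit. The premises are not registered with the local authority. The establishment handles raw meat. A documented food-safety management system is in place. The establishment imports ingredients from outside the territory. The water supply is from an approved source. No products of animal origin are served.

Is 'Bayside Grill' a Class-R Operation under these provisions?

Yes

paragraph 3 — Scheduled Undertaking: [cold-storage temperature: -17.5 °C ≤ -10.9 °C? yes, so negated condition no] AND [the premises are registered with the local authority? no] AND [the water supply is from an approved source? yes] → not satisfied.
paragraph 5 — Scheduled Establishment: [the establishment operates from a mobile unit? yes] OR [cold-storage temperature: -17.5 °C ≤ -10.9 °C? yes] → satisfied.
paragraph 9 — Protected Premises: [Scheduled Undertaking (paragraph 3)? no] AND [not a Scheduled Establishment (paragraph 5)? no] → not satisfied.
paragraph 10 — Permitted Operation: [the operator has not completed certified hygiene training? yes] AND [the establishment operates from a mobile unit? yes] AND [the establishment undertakes on-site processing? yes] → satisfied.
paragraph 2 — Controlled Kitchen: no documented food-safety management system is in place? no; the premises are not registered with the local authority? yes; the establishment does not supply food directly to the final consumer? yes — 2 of 3 hold (need ≥2) → satisfied.
paragraph 8 — Accredited Undertaking: Permitted Operation (paragraph 10)? yes; Controlled Kitchen (paragraph 2)? yes; products of animal origin are served? no — 2 of 3 hold (need ≥2) → satisfied.
paragraph 4 — Class-R Operation: Protected Premises (paragraph 9)? no; the establishment handles raw meat? yes; Accredited Undertaking (paragraph 8)? yes — 2 of 3 hold (need ≥2) → satisfied.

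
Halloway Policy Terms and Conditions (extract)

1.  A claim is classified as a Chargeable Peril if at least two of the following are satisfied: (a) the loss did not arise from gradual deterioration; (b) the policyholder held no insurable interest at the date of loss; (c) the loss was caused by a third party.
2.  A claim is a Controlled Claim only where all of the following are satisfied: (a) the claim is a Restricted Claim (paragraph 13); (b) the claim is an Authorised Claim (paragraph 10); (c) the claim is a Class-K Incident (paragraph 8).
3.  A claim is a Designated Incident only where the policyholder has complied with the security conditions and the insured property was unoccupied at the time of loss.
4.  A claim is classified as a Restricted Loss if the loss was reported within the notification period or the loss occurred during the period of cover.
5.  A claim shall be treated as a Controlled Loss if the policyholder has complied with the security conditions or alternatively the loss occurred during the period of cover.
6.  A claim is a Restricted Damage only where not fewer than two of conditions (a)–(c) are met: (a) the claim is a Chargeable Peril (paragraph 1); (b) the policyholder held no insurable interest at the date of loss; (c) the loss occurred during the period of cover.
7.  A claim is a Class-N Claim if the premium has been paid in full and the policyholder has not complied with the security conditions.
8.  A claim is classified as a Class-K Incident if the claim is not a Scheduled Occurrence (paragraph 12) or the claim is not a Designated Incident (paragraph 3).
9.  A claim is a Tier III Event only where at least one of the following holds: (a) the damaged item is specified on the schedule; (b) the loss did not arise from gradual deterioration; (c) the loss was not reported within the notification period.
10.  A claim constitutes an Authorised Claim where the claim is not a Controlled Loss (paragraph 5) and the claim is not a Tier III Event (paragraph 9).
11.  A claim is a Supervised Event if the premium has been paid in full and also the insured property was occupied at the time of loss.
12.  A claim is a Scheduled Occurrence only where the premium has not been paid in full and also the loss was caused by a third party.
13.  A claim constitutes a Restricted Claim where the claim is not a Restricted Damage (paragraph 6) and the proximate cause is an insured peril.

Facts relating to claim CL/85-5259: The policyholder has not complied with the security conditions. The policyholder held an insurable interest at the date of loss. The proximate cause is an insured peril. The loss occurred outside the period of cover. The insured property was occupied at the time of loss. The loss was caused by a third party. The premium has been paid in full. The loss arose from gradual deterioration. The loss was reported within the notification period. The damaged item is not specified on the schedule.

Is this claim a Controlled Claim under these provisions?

paragraph 1 — Chargeable Peril: the loss did not arise from gradual deterioration? no; the policyholder held no insurable interest at the date of loss? no; the loss was caused by a third party? yes — 1 of 3 hold (need ≥2) → not satisfied.
paragraph 6 — Restricted Damage: Chargeable Peril (paragraph 1)? no; the policyholder held no insurable interest at the date of loss? no; the loss occurred during the period of cover? no — 0 of 3 hold (need ≥2) → not satisfied.
paragraph 13 — Restricted Claim: [not a Restricted Damage (paragraph 6)? yes] AND [the proximate cause is an insured peril? yes] → satisfied.
paragraph 5 — Controlled Loss: [the policyholder has complied with the security conditions? no] OR [the loss occurred during the period of cover? no] → not satisfied.
paragraph 9 — Tier III Event: [the damaged item is specified on the schedule? no] OR [the loss did not arise from gradual deterioration? no] OR [the loss was not reported within the notification period? no] → not satisfied.
paragraph 10 — Authorised Claim: [not a Controlled Loss (paragraph 5)? yes] AND [not a Tier III Event (paragraph 9)? yes] → satisfied.
paragraph 12 — Scheduled Occurrence: [the premium has not been paid in full? no] AND [the loss was caused by a third party? yes] → not satisfied.
paragraph 3 — Designated Incident: [the policyholder has complied with the security conditions? no] AND [the insured property was unoccupied at the time of loss? no] → not satisfied.
paragraph 8 — Class-K Incident: [not a Scheduled Occurrence (paragraph 12)? yes] OR [not a Designated Incident (paragraph 3)? yes] → satisfied.
paragraph 2 — Controlled Claim: [Restricted Claim (paragraph 13)? yes] AND [Authorised Claim (paragraph 10)? yes] AND [Class-K Incident (paragraph 8)? yes] → satisfied.

Yes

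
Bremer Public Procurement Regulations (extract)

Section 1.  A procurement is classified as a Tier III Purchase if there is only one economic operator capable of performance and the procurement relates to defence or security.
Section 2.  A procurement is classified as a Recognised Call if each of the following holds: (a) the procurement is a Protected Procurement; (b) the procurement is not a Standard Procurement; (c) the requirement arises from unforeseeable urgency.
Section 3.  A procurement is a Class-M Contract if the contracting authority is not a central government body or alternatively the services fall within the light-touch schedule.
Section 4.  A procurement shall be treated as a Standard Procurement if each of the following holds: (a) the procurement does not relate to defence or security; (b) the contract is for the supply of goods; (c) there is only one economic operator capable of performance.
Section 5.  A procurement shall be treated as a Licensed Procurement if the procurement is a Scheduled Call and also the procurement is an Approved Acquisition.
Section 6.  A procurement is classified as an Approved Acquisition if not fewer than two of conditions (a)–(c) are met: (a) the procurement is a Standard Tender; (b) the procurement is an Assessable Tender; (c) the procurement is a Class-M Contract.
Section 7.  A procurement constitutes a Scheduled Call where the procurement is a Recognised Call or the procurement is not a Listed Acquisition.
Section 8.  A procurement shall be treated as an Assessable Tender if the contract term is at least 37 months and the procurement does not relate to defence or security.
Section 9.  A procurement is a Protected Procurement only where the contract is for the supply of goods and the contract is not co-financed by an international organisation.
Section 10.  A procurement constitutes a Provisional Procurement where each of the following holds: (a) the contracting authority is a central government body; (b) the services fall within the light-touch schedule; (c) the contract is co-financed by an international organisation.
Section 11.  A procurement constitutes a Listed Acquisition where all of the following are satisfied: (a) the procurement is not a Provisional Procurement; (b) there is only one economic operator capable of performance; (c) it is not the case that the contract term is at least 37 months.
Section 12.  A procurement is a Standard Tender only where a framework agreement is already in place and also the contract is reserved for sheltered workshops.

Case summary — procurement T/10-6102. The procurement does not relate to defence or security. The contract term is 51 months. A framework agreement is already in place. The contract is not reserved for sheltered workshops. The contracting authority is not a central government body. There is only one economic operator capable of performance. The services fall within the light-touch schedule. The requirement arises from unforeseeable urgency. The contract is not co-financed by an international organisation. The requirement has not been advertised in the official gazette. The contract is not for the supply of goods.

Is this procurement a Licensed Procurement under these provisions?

Yes

section 9 — Protected Procurement: [the contract is for the supply of goods? no] AND [the contract is not co-financed by an international organisation? yes] → not satisfied.
section 4 — Standard Procurement: [the procurement does not relate to defence or security? yes] AND [the contract is for the supply of goods? no] AND [there is only one economic operator capable of performance? yes] → not satisfied.
section 2 — Recognised Call: [Protected Procurement (section 9)? no] AND [not a Standard Procurement (section 4)? yes] AND [the requirement arises from unforeseeable urgency? yes] → not satisfied.
section 10 — Provisional Procurement: [the contracting authority is a central government body? no] AND [the services fall within the light-touch schedule? yes] AND [the contract is co-financed by an international organisation? no] → not satisfied.
section 11 — Listed Acquisition: [not a Provisional Procurement (section 10)? yes] AND [there is only one economic operator capable of performance? yes] AND [contract term: 51 months ≥ 37 months? yes, so negated condition no] → not satisfied.
section 7 — Scheduled Call: [Recognised Call (section 2)? no] OR [not a Listed Acquisition (section 11)? yes] → satisfied.
section 12 — Standard Tender: [a framework agreement is already in place? yes] AND [the contract is reserved for sheltered workshops? no] → not satisfied.
section 8 — Assessable Tender: [contract term: 51 months ≥ 37 months? yes] AND [the procurement does not relate to defence or security? yes] → satisfied.
section 3 — Class-M Contract: [the contracting authority is not a central government body? yes] OR [the services fall within the light-touch schedule? yes] → satisfied.
section 6 — Approved Acquisition: Standard Tender (section 12)? no; Assessable Tender (section 8)? yes; Class-M Contract (section 3)? yes — 2 of 3 hold (need ≥2) → satisfied.
section 5 — Licensed Procurement: [Scheduled Call (section 7)? yes] AND [Approved Acquisition (section 6)? yes] → satisfied.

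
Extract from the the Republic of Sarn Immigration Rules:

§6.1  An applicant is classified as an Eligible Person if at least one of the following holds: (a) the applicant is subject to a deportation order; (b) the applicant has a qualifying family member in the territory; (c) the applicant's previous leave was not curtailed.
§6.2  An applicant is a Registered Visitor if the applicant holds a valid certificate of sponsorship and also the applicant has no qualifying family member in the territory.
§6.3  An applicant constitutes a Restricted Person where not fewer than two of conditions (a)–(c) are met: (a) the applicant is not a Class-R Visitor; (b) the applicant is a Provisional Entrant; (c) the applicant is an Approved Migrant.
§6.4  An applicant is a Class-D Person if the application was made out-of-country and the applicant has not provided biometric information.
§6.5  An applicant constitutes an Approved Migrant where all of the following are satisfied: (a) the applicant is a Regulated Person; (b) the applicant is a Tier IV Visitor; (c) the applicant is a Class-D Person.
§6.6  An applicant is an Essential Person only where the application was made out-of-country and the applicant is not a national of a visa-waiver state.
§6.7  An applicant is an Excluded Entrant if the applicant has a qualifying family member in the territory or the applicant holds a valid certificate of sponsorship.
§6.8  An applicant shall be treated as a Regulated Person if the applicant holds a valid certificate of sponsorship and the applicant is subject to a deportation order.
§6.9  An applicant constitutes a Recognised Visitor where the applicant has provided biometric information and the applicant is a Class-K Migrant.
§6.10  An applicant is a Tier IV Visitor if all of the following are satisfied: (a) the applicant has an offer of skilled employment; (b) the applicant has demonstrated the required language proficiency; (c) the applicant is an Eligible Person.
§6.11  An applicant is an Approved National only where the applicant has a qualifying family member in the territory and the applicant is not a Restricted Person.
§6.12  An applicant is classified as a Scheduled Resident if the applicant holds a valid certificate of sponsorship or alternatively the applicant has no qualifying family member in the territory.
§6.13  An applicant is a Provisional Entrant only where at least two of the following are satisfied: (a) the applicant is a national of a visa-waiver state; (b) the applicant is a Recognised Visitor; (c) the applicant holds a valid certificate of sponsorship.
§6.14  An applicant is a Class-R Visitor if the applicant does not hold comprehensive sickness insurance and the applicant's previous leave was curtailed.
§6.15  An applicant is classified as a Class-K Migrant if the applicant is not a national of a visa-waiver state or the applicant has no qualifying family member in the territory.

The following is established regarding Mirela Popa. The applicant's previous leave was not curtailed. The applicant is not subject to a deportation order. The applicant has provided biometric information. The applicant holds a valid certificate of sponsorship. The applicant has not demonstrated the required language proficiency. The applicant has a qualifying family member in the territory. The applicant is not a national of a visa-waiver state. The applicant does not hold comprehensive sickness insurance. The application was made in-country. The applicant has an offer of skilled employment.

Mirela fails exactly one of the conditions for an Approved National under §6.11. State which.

Restricted Person

§6.14 — Class-R Visitor: [the applicant does not hold comprehensive sickness insurance? yes] AND [the applicant's previous leave was curtailed? no] → not satisfied.
§6.15 — Class-K Migrant: [the applicant is not a national of a visa-waiver state? yes] OR [the applicant has no qualifying family member in the territory? no] → satisfied.
§6.9 — Recognised Visitor: [the applicant has provided biometric information? yes] AND [Class-K Migrant (§6.15)? yes] → satisfied.
§6.13 — Provisional Entrant: the applicant is a national of a visa-waiver state? no; Recognised Visitor (§6.9)? yes; the applicant holds a valid certificate of sponsorship? yes — 2 of 3 hold (need ≥2) → satisfied.
§6.8 — Regulated Person: [the applicant holds a valid certificate of sponsorship? yes] AND [the applicant is subject to a deportation order? no] → not satisfied.
§6.1 — Eligible Person: [the applicant is subject to a deportation order? no] OR [the applicant has a qualifying family member in the territory? yes] OR [the applicant's previous leave was not curtailed? yes] → satisfied.
§6.10 — Tier IV Visitor: [the applicant has an offer of skilled employment? yes] AND [the applicant has demonstrated the required language proficiency? no] AND [Eligible Person (§6.1)? yes] → not satisfied.
§6.4 — Class-D Person: [the application was made out-of-country? no] AND [the applicant has not provided biometric information? no] → not satisfied.
§6.5 — Approved Migrant: [Regulated Person (§6.8)? no] AND [Tier IV Visitor (§6.10)? no] AND [Class-D Person (§6.4)? no] → not satisfied.
§6.3 — Restricted Person: not a Class-R Visitor (§6.14)? yes; Provisional Entrant (§6.13)? yes; Approved Migrant (§6.5)? no — 2 of 3 hold (need ≥2) → satisfied.
§6.11 — Approved National: [the applicant has a qualifying family member in the territory? yes] AND [not a Restricted Person (§6.3)? no] → not satisfied.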